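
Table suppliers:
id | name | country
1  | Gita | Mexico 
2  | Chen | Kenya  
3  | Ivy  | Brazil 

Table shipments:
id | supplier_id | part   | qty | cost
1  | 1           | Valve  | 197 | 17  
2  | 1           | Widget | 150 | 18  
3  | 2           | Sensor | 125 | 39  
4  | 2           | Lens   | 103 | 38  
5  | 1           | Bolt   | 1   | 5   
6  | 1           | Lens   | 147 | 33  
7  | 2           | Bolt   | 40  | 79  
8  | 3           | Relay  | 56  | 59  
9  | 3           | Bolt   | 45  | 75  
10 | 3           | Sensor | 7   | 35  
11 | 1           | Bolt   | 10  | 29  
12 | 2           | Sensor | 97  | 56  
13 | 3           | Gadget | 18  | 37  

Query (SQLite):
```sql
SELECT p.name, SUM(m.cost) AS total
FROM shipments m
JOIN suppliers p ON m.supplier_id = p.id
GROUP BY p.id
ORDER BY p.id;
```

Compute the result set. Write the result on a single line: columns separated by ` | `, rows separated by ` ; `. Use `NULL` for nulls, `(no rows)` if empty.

Join each shipments row to its suppliers via supplier_id.
Group joined rows by suppliers.id; compute SUM(m.cost) per group.
  1: ids {1, 2, 5, 6, 11} → SUM(m.cost)=102
  2: ids {3, 4, 7, 12} → SUM(m.cost)=212
  3: ids {8, 9, 10, 13} → SUM(m.cost)=206

Gita | 102 ; Chen | 212 ; Ivy | 206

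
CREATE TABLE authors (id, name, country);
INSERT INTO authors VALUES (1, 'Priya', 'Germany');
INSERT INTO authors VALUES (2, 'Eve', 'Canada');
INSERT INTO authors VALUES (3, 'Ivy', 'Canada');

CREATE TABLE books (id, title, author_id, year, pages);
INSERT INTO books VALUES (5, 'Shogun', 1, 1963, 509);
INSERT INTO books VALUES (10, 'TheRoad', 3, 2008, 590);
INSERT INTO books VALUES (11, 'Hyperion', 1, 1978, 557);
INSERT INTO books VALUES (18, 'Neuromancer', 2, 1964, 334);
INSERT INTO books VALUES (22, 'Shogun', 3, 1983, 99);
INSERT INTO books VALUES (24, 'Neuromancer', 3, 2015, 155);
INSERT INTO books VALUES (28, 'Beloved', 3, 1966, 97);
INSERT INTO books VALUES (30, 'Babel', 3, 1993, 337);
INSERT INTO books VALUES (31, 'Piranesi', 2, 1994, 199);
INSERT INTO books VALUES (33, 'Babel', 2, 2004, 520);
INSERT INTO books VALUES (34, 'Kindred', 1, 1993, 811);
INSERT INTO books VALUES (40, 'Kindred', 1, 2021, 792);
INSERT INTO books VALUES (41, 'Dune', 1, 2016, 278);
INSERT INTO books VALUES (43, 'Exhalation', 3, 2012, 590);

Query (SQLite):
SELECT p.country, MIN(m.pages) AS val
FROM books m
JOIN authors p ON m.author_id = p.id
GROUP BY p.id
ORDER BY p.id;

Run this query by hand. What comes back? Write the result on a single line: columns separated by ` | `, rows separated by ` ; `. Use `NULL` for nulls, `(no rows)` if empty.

Germany | 278 ; Canada | 199 ; Canada | 97

Join each books row to its authors via author_id.
Group joined rows by authors.id; compute MIN(m.pages) per group.
  1: ids {5, 11, 34, 40, 41} → MIN(m.pages)=278
  2: ids {18, 31, 33} → MIN(m.pages)=199
  3: ids {10, 22, 24, 28, 30, 43} → MIN(m.pages)=97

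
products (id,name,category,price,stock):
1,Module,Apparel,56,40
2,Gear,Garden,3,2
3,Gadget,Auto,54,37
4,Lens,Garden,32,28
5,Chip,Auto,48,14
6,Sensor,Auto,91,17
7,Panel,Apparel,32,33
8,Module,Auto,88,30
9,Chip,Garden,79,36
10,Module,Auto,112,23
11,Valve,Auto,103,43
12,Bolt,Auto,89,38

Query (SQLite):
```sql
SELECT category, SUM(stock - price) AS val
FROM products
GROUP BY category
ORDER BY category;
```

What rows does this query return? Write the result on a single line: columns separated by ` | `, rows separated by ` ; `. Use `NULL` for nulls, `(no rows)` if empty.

For each row compute stock - price.
Group by category; take SUM of the expression per group.
  Apparel: ids {1, 7} → SUM(stock - price)=-15
  Auto: ids {3, 5, 6, 8, 10, 11, 12} → SUM(stock - price)=-383
  Garden: ids {2, 4, 9} → SUM(stock - price)=-48

Apparel | -15 ; Auto | -383 ; Garden | -48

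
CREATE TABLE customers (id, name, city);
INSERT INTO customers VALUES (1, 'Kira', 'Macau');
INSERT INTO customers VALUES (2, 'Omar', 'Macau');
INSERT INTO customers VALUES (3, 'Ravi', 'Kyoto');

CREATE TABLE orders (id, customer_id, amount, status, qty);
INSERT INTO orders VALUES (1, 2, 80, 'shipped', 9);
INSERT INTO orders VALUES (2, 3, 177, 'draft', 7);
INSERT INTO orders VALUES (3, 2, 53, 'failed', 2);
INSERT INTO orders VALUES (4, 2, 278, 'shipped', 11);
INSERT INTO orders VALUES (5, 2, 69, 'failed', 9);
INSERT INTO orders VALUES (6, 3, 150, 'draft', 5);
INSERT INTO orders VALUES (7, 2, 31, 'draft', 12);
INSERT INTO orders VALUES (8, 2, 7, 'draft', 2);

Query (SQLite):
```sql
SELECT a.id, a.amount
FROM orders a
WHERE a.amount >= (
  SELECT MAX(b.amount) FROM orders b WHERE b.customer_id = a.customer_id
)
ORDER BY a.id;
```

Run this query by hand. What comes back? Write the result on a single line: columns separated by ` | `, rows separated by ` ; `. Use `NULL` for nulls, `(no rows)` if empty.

2 | 177 ; 4 | 278

For each orders row a, compute MAX(amount) over rows sharing a.customer_id.
Keep row a if a.amount >= that per-group MAX.
  customer_id=2: MAX(amount) = 278
  customer_id=3: MAX(amount) = 177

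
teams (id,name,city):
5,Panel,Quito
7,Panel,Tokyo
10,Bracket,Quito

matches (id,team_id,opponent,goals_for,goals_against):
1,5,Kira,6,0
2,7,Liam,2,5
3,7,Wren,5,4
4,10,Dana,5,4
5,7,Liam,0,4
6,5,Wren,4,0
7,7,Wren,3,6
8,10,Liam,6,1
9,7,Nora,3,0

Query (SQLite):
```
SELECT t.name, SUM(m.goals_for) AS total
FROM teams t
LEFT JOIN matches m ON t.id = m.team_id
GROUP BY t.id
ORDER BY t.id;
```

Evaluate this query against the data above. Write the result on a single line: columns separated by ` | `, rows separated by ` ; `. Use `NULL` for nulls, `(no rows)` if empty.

Panel | 10 ; Panel | 13 ; Bracket | 11

LEFT JOIN keeps every teams row; unmatched ones get NULL for matches columns.
Group by teams.id and compute SUM(m.goals_for). SUM over an all-NULL group is NULL.
  5: ids {1, 6} → SUM(m.goals_for)=10
  7: ids {2, 3, 5, 7, 9} → SUM(m.goals_for)=13
  10: ids {4, 8} → SUM(m.goals_for)=11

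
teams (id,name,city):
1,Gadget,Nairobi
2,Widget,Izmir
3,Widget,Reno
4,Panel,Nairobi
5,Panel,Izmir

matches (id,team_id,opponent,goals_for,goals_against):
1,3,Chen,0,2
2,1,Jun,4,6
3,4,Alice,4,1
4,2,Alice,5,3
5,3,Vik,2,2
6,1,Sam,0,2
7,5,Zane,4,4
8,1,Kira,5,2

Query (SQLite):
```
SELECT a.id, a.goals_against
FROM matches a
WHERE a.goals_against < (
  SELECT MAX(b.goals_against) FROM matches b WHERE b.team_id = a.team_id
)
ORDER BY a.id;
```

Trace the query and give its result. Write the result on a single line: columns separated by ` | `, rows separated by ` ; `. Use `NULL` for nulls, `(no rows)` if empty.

6 | 2 ; 8 | 2

For each matches row a, compute MAX(goals_against) over rows sharing a.team_id.
Keep row a if a.goals_against < that per-group MAX.
  team_id=1: MAX(goals_against) = 6
  team_id=2: MAX(goals_against) = 3
  team_id=3: MAX(goals_against) = 2
  team_id=4: MAX(goals_against) = 1
  team_id=5: MAX(goals_against) = 4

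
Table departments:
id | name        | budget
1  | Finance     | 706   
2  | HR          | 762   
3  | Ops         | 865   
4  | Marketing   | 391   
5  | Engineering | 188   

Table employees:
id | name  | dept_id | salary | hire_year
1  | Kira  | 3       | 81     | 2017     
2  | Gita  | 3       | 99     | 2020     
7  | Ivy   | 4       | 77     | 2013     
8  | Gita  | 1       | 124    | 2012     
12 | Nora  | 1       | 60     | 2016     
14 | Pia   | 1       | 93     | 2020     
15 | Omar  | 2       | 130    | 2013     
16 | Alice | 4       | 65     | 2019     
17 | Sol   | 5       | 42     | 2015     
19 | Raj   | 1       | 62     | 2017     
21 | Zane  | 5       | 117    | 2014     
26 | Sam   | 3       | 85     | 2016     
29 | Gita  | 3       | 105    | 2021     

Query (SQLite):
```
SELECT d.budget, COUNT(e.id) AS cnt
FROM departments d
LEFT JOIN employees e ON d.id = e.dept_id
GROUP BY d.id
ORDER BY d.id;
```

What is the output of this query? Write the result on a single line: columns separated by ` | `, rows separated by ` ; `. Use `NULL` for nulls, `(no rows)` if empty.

706 | 4 ; 762 | 1 ; 865 | 4 ; 391 | 2 ; 188 | 2

LEFT JOIN keeps every departments row; unmatched ones get NULL for employees columns.
Group by departments.id and compute COUNT(e.id). COUNT(col) of an all-NULL group is 0.
  1: ids {8, 12, 14, 19} → COUNT(e.id)=4
  2: ids {15} → COUNT(e.id)=1
  3: ids {1, 2, 26, 29} → COUNT(e.id)=4
  4: ids {7, 16} → COUNT(e.id)=2
  5: ids {17, 21} → COUNT(e.id)=2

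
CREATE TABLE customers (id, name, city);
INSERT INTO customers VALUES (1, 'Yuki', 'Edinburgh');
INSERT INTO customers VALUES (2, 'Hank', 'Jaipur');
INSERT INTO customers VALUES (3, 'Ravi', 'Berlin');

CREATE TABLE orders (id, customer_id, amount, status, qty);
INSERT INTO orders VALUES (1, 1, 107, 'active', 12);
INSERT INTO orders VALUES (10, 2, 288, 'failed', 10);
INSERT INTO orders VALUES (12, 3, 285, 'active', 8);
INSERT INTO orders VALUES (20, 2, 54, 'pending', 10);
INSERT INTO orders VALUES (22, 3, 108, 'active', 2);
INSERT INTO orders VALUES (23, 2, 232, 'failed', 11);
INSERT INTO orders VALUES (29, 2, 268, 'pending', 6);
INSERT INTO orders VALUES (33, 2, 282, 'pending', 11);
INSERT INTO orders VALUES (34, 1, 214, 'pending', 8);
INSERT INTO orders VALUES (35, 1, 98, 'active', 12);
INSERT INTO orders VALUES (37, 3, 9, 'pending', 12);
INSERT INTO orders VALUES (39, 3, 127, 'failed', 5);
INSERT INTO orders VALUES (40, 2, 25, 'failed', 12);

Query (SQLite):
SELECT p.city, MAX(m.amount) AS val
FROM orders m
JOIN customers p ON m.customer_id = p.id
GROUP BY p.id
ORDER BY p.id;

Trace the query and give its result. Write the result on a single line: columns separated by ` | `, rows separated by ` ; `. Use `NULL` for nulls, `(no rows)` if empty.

Join each orders row to its customers via customer_id.
Group joined rows by customers.id; compute MAX(m.amount) per group.
  1: ids {1, 34, 35} → MAX(m.amount)=214
  2: ids {10, 20, 23, 29, 33, 40} → MAX(m.amount)=288
  3: ids {12, 22, 37, 39} → MAX(m.amount)=285

Edinburgh | 214 ; Jaipur | 288 ; Berlin | 285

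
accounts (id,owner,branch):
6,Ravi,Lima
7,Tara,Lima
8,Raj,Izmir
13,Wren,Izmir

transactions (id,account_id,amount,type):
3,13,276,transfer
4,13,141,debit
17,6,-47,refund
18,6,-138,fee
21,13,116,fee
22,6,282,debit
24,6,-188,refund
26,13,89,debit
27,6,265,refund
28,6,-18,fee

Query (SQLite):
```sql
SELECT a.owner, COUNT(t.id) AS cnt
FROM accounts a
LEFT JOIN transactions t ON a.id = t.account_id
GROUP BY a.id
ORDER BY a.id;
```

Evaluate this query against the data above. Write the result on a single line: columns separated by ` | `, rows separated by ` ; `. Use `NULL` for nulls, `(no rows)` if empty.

LEFT JOIN keeps every accounts row; unmatched ones get NULL for transactions columns.
Group by accounts.id and compute COUNT(t.id). COUNT(col) of an all-NULL group is 0.
  6: ids {17, 18, 22, 24, 27, 28} → COUNT(t.id)=6
  7: ids {—} → COUNT(t.id)=0
  8: ids {—} → COUNT(t.id)=0
  13: ids {3, 4, 21, 26} → COUNT(t.id)=4

Ravi | 6 ; Tara | 0 ; Raj | 0 ; Wren | 4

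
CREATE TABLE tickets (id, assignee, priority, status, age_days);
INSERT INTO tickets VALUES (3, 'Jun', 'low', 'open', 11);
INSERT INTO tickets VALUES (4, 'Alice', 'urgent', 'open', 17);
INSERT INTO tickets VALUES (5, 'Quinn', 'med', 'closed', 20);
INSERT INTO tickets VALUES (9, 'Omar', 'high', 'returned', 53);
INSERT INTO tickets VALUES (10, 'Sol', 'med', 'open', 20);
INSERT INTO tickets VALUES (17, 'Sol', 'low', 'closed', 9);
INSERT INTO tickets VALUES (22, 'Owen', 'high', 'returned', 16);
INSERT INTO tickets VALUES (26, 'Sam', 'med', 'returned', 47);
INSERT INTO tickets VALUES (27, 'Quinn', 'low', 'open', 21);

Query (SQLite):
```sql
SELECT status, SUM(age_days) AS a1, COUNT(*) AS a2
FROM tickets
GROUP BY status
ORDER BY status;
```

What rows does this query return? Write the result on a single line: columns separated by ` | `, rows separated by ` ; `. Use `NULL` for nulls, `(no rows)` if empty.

closed | 29 | 2 ; open | 69 | 4 ; returned | 116 | 3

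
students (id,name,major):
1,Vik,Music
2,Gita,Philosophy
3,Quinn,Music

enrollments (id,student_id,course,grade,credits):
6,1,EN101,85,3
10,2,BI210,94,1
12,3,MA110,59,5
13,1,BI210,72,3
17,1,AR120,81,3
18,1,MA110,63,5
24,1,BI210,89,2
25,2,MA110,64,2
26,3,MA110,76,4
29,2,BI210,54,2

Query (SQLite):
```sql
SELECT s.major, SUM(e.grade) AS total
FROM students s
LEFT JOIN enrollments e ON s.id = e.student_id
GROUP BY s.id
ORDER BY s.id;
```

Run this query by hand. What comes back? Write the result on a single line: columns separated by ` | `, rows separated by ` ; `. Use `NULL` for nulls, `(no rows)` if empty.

Music | 390 ; Philosophy | 212 ; Music | 135

LEFT JOIN keeps every students row; unmatched ones get NULL for enrollments columns.
Group by students.id and compute SUM(e.grade). SUM over an all-NULL group is NULL.
  1: ids {6, 13, 17, 18, 24} → SUM(e.grade)=390
  2: ids {10, 25, 29} → SUM(e.grade)=212
  3: ids {12, 26} → SUM(e.grade)=135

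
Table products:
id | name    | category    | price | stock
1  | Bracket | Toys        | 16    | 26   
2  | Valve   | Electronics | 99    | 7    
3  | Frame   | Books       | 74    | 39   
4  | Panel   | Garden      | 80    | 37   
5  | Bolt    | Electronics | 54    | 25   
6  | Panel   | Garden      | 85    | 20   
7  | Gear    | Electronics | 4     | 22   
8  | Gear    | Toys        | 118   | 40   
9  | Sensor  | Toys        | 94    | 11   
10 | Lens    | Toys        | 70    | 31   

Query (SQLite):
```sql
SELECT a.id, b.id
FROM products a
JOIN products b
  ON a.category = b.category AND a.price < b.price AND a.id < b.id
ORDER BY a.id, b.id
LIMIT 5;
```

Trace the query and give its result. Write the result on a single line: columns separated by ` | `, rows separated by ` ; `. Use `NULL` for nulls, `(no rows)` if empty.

Pairs (a,b) with same category, a.price < b.price, a.id < b.id.
category groups: Books:{3} Electronics:{2,5,7} Garden:{4,6} Toys:{1,8,9,10}
Ordered by (a.id, b.id); first 5.

1 | 8 ; 1 | 9 ; 1 | 10 ; 4 | 6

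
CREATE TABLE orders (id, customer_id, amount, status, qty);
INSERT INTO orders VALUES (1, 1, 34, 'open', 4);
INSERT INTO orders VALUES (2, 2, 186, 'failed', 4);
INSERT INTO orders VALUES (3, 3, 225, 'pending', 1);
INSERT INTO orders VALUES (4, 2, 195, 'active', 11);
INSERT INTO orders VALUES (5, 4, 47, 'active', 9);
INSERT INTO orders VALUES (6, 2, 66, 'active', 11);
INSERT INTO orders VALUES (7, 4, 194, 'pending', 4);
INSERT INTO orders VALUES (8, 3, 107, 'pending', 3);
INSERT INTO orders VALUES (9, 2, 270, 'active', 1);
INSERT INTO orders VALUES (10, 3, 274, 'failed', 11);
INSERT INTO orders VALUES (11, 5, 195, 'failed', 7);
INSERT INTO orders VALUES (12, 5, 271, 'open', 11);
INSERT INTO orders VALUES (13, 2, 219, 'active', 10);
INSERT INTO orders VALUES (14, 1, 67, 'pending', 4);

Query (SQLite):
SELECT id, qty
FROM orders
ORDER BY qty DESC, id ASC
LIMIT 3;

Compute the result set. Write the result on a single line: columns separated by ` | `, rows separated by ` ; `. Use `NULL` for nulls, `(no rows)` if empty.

Sort by qty desc, tiebreak id asc: (11, id=4), (11, id=6), (11, id=10), (11, id=12), (10, id=13), (9, id=5) …. Take first 3.

4 | 11 ; 6 | 11 ; 10 | 11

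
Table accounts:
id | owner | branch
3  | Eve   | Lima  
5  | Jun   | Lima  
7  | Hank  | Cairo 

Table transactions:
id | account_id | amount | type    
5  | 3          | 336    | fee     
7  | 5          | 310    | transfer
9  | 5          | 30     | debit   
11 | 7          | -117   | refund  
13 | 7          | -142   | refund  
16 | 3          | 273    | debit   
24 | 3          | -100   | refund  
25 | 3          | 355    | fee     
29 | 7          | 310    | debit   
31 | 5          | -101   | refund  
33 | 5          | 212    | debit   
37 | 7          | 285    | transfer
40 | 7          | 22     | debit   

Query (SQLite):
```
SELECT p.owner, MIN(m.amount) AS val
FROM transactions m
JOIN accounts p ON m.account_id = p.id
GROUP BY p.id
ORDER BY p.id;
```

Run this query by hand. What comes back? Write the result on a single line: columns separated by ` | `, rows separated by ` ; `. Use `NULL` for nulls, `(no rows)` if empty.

Eve | -100 ; Jun | -101 ; Hank | -142

Join each transactions row to its accounts via account_id.
Group joined rows by accounts.id; compute MIN(m.amount) per group.
  3: ids {5, 16, 24, 25} → MIN(m.amount)=-100
  5: ids {7, 9, 31, 33} → MIN(m.amount)=-101
  7: ids {11, 13, 29, 37, 40} → MIN(m.amount)=-142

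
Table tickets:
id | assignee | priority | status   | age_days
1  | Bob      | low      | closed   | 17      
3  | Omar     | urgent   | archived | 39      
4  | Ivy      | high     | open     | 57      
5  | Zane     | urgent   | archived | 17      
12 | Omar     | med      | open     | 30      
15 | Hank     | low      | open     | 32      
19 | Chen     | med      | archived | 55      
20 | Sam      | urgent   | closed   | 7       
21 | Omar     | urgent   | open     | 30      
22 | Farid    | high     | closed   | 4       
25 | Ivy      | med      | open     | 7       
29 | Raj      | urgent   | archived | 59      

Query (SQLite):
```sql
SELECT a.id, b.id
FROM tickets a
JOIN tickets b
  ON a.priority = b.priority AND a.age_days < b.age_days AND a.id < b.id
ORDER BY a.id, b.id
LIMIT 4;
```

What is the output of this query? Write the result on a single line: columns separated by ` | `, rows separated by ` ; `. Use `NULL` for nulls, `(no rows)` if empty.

1 | 15 ; 3 | 29 ; 5 | 21 ; 5 | 29

Pairs (a,b) with same priority, a.age_days < b.age_days, a.id < b.id.
priority groups: high:{4,22} low:{1,15} med:{12,19,25} urgent:{3,5,20,21,29}
Ordered by (a.id, b.id); first 4.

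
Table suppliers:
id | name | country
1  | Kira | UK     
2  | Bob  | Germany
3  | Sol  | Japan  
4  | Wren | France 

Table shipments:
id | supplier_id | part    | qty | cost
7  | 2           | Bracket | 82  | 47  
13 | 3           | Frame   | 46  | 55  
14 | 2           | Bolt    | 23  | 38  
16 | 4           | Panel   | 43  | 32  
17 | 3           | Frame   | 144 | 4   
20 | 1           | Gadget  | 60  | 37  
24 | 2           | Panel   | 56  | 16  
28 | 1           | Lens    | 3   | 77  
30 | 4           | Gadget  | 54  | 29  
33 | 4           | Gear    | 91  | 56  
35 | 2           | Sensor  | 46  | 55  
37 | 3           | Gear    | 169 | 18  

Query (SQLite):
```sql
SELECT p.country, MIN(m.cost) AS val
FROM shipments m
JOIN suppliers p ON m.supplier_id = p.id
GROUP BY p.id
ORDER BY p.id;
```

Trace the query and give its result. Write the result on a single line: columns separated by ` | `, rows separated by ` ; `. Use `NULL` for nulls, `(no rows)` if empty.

Join each shipments row to its suppliers via supplier_id.
Group joined rows by suppliers.id; compute MIN(m.cost) per group.
  1: ids {20, 28} → MIN(m.cost)=37
  2: ids {7, 14, 24, 35} → MIN(m.cost)=16
  3: ids {13, 17, 37} → MIN(m.cost)=4
  4: ids {16, 30, 33} → MIN(m.cost)=29

UK | 37 ; Germany | 16 ; Japan | 4 ; France | 29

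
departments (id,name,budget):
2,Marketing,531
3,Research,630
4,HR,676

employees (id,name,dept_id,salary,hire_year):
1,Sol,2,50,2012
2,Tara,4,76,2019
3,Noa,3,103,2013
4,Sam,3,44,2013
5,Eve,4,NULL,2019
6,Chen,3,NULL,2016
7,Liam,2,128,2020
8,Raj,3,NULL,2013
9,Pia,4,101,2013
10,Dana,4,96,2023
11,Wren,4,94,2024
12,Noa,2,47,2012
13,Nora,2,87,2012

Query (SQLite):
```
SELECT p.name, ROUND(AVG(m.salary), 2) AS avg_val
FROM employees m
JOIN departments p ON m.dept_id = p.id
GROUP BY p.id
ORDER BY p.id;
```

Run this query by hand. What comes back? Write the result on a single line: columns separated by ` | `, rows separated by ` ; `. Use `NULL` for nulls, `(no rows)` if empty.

Marketing | 78 ; Research | 73.5 ; HR | 91.75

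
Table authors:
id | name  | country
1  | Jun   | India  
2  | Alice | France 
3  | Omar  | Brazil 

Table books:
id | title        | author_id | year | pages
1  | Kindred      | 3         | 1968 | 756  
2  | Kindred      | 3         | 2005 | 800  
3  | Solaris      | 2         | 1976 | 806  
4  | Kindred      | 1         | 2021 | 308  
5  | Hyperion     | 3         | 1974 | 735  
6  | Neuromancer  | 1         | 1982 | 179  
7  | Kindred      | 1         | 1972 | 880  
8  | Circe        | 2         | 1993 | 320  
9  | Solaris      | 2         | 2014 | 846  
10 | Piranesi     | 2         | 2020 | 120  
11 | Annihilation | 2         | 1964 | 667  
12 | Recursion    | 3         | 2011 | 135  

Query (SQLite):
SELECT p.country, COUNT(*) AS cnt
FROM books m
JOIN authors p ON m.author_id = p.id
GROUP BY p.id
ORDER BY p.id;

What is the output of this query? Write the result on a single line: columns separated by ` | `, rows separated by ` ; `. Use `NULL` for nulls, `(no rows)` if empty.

India | 3 ; France | 5 ; Brazil | 4

Join each books row to its authors via author_id.
Group joined rows by authors.id; compute COUNT(*) per group.
  1: ids {4, 6, 7} → COUNT(*)=3
  2: ids {3, 8, 9, 10, 11} → COUNT(*)=5
  3: ids {1, 2, 5, 12} → COUNT(*)=4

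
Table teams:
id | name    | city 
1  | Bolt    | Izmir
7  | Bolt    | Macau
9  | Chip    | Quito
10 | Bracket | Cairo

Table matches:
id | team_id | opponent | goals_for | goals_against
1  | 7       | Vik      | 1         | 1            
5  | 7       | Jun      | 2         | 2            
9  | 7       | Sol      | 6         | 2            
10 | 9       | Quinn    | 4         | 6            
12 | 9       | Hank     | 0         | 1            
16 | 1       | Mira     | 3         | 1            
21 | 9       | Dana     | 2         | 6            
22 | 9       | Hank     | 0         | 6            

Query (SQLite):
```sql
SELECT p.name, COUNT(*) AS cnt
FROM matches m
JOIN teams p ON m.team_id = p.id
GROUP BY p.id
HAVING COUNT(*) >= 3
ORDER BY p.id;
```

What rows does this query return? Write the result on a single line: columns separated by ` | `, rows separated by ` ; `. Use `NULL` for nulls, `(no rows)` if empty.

Join each matches row to its teams via team_id.
Group joined rows by teams.id; compute COUNT(*) per group.
HAVING: keep groups with count ≥ 3.
  1: ids {16} → COUNT(*)=1
  7: ids {1, 5, 9} → COUNT(*)=3
  9: ids {10, 12, 21, 22} → COUNT(*)=4

Bolt | 3 ; Chip | 4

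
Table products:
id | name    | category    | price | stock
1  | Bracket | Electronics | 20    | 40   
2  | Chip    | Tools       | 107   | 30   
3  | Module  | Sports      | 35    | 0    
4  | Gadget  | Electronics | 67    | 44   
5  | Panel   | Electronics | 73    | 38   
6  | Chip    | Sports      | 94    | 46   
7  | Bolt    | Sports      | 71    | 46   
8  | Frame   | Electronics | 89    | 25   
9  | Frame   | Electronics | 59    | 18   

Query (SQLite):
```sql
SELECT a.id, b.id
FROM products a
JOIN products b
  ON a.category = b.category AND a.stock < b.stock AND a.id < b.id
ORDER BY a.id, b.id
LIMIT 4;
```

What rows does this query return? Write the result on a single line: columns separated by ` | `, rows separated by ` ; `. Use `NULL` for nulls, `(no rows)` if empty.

1 | 4 ; 3 | 6 ; 3 | 7

Pairs (a,b) with same category, a.stock < b.stock, a.id < b.id.
category groups: Electronics:{1,4,5,8,9} Sports:{3,6,7} Tools:{2}
Ordered by (a.id, b.id); first 4.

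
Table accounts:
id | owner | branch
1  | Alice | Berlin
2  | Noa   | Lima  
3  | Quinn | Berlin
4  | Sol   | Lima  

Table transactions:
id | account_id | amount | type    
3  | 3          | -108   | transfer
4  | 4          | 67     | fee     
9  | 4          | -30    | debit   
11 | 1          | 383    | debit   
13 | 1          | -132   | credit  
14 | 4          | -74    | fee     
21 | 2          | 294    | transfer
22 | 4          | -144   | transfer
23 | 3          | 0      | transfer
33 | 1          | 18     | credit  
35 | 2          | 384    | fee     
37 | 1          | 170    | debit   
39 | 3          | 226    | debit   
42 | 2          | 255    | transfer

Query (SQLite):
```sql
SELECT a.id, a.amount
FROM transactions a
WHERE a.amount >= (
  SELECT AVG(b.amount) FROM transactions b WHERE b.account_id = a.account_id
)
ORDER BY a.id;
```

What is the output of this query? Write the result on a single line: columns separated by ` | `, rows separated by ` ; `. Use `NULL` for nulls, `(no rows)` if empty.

For each transactions row a, compute AVG(amount) over rows sharing a.account_id.
Keep row a if a.amount >= that per-group AVG.
  account_id=1: AVG(amount) = 109.75
  account_id=2: AVG(amount) = 311.0
  account_id=3: AVG(amount) = 39.333333
  account_id=4: AVG(amount) = -45.25

4 | 67 ; 9 | -30 ; 11 | 383 ; 35 | 384 ; 37 | 170 ; 39 | 226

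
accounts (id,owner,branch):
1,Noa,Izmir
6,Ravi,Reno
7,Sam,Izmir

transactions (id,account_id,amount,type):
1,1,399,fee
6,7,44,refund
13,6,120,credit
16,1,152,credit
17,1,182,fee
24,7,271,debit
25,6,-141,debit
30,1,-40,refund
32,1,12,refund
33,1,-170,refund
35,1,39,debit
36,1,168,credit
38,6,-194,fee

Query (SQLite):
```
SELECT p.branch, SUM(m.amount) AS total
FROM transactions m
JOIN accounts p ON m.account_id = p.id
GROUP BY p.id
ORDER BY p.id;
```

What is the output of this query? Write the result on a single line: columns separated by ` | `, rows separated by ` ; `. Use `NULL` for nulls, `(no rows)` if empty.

Izmir | 742 ; Reno | -215 ; Izmir | 315

Join each transactions row to its accounts via account_id.
Group joined rows by accounts.id; compute SUM(m.amount) per group.
  1: ids {1, 16, 17, 30, 32, 33, 35, 36} → SUM(m.amount)=742
  6: ids {13, 25, 38} → SUM(m.amount)=-215
  7: ids {6, 24} → SUM(m.amount)=315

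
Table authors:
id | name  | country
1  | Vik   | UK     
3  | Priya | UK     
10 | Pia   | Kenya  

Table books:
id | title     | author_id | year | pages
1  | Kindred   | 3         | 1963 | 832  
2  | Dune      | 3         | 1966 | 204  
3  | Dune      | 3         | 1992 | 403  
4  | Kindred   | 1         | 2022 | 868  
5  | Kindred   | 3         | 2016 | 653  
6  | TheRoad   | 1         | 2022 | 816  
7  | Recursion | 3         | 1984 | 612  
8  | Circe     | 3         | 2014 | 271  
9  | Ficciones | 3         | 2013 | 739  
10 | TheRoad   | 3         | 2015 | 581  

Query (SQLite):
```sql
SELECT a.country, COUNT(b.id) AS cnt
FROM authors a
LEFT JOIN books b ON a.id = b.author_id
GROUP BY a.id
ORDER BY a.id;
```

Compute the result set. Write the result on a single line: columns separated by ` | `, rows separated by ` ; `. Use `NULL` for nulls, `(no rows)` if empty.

UK | 2 ; UK | 8 ; Kenya | 0

LEFT JOIN keeps every authors row; unmatched ones get NULL for books columns.
Group by authors.id and compute COUNT(b.id). COUNT(col) of an all-NULL group is 0.
  1: ids {4, 6} → COUNT(b.id)=2
  3: ids {1, 2, 3, 5, 7, 8, 9, 10} → COUNT(b.id)=8
  10: ids {—} → COUNT(b.id)=0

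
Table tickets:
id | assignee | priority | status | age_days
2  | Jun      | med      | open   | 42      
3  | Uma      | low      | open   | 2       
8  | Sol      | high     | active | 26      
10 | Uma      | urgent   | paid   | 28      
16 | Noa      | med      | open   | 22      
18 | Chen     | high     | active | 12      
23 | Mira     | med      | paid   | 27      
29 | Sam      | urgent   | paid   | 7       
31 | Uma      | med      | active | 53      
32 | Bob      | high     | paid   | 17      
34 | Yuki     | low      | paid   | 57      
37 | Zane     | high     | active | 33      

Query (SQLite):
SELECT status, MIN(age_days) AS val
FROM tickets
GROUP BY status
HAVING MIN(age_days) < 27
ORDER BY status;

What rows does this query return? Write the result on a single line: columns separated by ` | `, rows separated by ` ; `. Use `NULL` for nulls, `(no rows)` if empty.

Partition tickets by status; compute MIN(age_days) within each group.
HAVING: keep groups where MIN(age_days) < 27.
  active: ids {8, 18, 31, 37} → MIN(age_days)=12
  open: ids {2, 3, 16} → MIN(age_days)=2
  paid: ids {10, 23, 29, 32, 34} → MIN(age_days)=7

active | 12 ; open | 2 ; paid | 7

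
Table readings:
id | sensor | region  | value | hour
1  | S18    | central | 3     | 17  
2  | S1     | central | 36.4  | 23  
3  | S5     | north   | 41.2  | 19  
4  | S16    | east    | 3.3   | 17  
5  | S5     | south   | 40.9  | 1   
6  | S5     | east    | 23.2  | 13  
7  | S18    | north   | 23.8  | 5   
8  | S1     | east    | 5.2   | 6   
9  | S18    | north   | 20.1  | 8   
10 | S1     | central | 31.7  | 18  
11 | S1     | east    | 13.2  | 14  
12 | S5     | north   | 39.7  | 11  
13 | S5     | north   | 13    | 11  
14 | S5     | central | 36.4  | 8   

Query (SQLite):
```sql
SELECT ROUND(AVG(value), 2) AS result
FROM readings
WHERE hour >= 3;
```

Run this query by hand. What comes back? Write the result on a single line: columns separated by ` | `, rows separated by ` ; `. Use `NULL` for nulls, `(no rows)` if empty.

Rows where hour >= 3 → value values: [3, 36.4, 41.2, 3.3, 23.2, 23.8, 5.2, 20.1, 31.7, 13.2, 39.7, 13, 36.4].
AVG = 290.2 / 13 (rounded to 2 dp).

22.32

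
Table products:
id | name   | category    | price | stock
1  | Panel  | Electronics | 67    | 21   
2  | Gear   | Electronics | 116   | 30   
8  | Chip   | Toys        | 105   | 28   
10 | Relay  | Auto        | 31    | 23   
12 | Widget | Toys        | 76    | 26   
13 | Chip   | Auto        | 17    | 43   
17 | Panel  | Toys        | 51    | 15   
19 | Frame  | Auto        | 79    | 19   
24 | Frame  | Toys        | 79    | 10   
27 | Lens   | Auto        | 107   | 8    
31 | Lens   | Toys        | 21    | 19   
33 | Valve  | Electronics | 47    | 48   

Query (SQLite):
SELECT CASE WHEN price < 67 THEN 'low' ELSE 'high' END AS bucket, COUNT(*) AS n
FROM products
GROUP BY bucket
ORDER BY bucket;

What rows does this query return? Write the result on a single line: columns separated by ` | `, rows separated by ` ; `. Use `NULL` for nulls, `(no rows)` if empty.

high | 7 ; low | 5

Bucket rows by price < 67 → 'low' else 'high'; count each bucket.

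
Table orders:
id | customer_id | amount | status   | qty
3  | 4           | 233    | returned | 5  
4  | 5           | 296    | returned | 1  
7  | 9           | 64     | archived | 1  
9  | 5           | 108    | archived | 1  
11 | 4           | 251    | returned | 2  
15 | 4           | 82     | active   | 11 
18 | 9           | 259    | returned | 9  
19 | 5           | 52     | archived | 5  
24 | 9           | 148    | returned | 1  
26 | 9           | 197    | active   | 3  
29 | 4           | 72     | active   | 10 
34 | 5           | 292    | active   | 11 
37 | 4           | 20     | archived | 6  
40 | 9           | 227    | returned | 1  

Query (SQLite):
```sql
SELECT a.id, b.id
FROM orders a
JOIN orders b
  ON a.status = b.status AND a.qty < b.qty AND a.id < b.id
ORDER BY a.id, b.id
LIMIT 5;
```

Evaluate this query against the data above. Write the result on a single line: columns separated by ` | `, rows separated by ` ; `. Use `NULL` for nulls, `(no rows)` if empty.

3 | 18 ; 4 | 11 ; 4 | 18 ; 7 | 19 ; 7 | 37

Pairs (a,b) with same status, a.qty < b.qty, a.id < b.id.
status groups: active:{15,26,29,34} archived:{7,9,19,37} returned:{3,4,11,18,24,40}
Ordered by (a.id, b.id); first 5.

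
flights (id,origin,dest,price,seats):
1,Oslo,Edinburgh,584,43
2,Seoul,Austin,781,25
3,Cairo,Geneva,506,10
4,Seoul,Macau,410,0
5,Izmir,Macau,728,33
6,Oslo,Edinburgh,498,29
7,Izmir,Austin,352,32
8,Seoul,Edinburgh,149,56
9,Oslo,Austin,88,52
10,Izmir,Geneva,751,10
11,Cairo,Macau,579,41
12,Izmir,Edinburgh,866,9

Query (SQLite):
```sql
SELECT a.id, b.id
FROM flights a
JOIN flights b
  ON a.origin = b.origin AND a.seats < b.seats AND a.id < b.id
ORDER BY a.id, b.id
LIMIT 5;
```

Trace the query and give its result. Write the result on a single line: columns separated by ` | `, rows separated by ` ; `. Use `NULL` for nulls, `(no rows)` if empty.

Pairs (a,b) with same origin, a.seats < b.seats, a.id < b.id.
origin groups: Cairo:{3,11} Izmir:{5,7,10,12} Oslo:{1,6,9} Seoul:{2,4,8}
Ordered by (a.id, b.id); first 5.

1 | 9 ; 2 | 8 ; 3 | 11 ; 4 | 8 ; 6 | 9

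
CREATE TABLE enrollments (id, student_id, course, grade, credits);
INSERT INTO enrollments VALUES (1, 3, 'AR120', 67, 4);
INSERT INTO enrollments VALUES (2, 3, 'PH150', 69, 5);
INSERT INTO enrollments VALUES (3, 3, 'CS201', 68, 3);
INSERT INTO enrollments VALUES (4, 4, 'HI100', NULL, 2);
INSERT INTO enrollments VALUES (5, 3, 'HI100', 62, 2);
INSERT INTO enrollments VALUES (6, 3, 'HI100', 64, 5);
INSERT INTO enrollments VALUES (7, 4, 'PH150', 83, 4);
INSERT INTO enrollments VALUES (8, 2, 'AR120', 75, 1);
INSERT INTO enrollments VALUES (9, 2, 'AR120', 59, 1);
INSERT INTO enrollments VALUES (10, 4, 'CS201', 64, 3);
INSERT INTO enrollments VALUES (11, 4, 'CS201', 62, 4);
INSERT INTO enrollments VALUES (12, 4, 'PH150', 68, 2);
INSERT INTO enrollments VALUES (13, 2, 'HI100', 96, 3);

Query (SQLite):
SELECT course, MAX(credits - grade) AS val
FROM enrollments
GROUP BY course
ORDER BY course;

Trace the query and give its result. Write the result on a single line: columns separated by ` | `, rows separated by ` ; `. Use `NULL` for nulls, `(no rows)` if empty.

AR120 | -58 ; CS201 | -58 ; HI100 | -59 ; PH150 | -64

For each row compute credits - grade.
Group by course; take MAX of the expression per group.
  AR120: ids {1, 8, 9} → MAX(credits - grade)=-58
  CS201: ids {3, 10, 11} → MAX(credits - grade)=-58
  HI100: ids {4, 5, 6, 13} → MAX(credits - grade)=-59
  PH150: ids {2, 7, 12} → MAX(credits - grade)=-64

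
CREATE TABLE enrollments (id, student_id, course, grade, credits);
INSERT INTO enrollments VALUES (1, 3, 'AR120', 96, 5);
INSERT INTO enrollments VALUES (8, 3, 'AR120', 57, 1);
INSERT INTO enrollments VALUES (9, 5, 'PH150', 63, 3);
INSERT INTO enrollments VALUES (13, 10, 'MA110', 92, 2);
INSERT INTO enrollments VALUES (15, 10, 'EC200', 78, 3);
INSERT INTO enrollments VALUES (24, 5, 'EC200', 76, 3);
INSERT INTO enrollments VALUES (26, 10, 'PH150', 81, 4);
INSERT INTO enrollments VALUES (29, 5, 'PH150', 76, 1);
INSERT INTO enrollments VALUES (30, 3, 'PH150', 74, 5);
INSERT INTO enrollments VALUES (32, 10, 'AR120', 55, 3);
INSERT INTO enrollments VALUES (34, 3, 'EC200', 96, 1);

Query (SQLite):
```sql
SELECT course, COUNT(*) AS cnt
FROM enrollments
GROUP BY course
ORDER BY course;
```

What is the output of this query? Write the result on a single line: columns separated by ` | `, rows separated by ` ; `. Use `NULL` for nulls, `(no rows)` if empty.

AR120 | 3 ; EC200 | 3 ; MA110 | 1 ; PH150 | 4

Partition enrollments by course; compute COUNT(*) within each group.
  AR120: ids {1, 8, 32} → COUNT(*)=3
  EC200: ids {15, 24, 34} → COUNT(*)=3
  MA110: ids {13} → COUNT(*)=1
  PH150: ids {9, 26, 29, 30} → COUNT(*)=4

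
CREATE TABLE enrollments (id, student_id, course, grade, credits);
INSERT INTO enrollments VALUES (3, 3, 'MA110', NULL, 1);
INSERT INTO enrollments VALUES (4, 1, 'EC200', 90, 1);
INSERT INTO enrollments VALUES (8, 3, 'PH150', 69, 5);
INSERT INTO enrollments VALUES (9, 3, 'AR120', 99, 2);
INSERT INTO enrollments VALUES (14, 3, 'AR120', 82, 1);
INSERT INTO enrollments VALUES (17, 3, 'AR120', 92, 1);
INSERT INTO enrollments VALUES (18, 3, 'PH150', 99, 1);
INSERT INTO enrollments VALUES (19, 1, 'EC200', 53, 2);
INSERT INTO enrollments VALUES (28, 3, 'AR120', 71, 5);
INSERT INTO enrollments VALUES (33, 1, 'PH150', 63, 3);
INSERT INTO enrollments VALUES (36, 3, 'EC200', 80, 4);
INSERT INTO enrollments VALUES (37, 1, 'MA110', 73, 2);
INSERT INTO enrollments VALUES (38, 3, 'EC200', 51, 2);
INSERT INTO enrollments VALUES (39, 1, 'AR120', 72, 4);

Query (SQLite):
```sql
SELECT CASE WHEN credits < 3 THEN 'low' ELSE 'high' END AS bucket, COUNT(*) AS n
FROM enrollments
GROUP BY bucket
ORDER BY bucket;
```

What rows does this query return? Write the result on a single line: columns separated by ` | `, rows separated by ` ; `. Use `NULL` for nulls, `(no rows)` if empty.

Bucket rows by credits < 3 → 'low' else 'high'; count each bucket.

high | 5 ; low | 9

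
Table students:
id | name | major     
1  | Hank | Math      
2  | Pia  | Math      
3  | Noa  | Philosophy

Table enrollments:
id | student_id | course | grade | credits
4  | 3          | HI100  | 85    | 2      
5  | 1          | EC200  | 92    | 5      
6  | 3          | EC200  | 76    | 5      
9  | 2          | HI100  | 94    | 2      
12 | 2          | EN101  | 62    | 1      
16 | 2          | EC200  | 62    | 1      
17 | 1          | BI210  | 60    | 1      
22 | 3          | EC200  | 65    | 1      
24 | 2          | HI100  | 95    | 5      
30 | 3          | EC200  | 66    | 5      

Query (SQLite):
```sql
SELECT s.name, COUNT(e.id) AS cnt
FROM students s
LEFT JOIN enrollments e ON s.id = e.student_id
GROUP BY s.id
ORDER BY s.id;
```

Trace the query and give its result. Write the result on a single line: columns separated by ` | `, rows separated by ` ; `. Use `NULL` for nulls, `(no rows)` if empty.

LEFT JOIN keeps every students row; unmatched ones get NULL for enrollments columns.
Group by students.id and compute COUNT(e.id). COUNT(col) of an all-NULL group is 0.
  1: ids {5, 17} → COUNT(e.id)=2
  2: ids {9, 12, 16, 24} → COUNT(e.id)=4
  3: ids {4, 6, 22, 30} → COUNT(e.id)=4

Hank | 2 ; Pia | 4 ; Noa | 4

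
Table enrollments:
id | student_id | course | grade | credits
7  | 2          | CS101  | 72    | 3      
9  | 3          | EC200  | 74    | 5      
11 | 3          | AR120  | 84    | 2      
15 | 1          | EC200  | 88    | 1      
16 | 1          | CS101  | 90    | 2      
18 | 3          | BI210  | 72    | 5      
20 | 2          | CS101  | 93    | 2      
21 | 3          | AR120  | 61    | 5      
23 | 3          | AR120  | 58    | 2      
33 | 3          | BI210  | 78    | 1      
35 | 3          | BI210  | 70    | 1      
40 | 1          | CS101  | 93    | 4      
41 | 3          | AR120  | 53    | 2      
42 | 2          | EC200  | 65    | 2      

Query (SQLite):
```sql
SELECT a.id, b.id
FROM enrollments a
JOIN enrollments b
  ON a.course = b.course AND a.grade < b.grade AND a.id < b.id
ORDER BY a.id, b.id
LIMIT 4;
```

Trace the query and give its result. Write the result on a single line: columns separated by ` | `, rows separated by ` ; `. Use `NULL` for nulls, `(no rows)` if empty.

Pairs (a,b) with same course, a.grade < b.grade, a.id < b.id.
course groups: AR120:{11,21,23,41} BI210:{18,33,35} CS101:{7,16,20,40} EC200:{9,15,42}
Ordered by (a.id, b.id); first 4.

7 | 16 ; 7 | 20 ; 7 | 40 ; 9 | 15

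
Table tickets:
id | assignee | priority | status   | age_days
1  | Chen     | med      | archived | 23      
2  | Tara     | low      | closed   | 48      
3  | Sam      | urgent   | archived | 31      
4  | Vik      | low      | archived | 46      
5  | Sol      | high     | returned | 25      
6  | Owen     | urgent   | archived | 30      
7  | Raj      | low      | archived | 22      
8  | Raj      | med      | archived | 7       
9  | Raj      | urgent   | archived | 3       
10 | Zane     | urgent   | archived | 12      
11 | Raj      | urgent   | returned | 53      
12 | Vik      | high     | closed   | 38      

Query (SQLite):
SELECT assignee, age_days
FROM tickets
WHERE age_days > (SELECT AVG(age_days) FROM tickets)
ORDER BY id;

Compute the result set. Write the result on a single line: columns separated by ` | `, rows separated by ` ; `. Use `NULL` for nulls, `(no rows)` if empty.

Scalar subquery: AVG(age_days) over all tickets rows = 28.166667 (≈; comparison uses full precision).
Keep rows where age_days > that value.

Tara | 48 ; Sam | 31 ; Vik | 46 ; Owen | 30 ; Raj | 53 ; Vik | 38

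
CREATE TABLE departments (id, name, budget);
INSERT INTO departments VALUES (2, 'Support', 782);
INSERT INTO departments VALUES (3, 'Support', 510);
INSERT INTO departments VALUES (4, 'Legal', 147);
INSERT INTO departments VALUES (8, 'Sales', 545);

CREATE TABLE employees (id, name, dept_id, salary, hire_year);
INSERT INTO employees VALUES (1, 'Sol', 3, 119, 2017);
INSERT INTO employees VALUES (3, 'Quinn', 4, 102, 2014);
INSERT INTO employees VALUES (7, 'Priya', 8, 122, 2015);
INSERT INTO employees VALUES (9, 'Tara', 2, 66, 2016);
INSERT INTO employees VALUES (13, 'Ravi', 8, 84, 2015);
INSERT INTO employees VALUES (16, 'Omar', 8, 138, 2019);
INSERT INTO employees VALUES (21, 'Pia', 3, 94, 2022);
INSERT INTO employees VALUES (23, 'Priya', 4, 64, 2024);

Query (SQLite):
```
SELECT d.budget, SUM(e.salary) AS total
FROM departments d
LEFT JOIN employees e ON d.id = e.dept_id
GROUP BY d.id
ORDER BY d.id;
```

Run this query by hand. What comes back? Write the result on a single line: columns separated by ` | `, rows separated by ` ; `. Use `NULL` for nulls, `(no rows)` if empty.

LEFT JOIN keeps every departments row; unmatched ones get NULL for employees columns.
Group by departments.id and compute SUM(e.salary). SUM over an all-NULL group is NULL.
  2: ids {9} → SUM(e.salary)=66
  3: ids {1, 21} → SUM(e.salary)=213
  4: ids {3, 23} → SUM(e.salary)=166
  8: ids {7, 13, 16} → SUM(e.salary)=344

782 | 66 ; 510 | 213 ; 147 | 166 ; 545 | 344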